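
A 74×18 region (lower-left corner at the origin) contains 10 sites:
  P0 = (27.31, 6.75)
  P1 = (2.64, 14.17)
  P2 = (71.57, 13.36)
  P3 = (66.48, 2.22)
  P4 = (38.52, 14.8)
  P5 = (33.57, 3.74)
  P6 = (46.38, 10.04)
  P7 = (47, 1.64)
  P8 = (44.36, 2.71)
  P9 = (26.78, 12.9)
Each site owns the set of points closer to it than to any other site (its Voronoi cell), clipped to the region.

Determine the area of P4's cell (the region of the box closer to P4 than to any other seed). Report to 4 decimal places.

1. box [0,74]×[0,18]: [(0, 0) (74, 0) (74, 18) (0, 18)]
2. ⊥bis P4·P0 via (32.915,10.775): [(40.6526, 0) (74, 0) (74, 18) (27.7267, 18)]  |A|=716.5864
3. ⊥bis P4·P1 via (20.58,14.485): [(40.6526, 0) (74, 0) (74, 18) (27.7267, 18)]  |A|=716.5864
4. ⊥bis P4·P2 via (55.045,14.08): [(40.6526, 0) (54.4315, 0) (55.2158, 18) (27.7267, 18)]  |A|=371.4124
5. ⊥bis P4·P3 via (52.5,8.51): [(40.6526, 0) (48.6711, 0) (55.0492, 14.1757) (55.2158, 18) (27.7267, 18)]  |A|=330.5833
6. ⊥bis P4·P5 via (36.045,9.27): [(33.0252, 10.6215) (50.0265, 3.0125) (55.0492, 14.1757) (55.2158, 18) (27.7267, 18)]  |A|=257.2345
7. ⊥bis P4·P6 via (42.45,12.42): [(33.0252, 10.6215) (39.5833, 7.6864) (45.8292, 18) (27.7267, 18)]  |A|=109.7699
8. ⊥bis P4·P7 via (42.76,8.22): [(33.0252, 10.6215) (39.5833, 7.6864) (45.8292, 18) (27.7267, 18)]  |A|=109.7699
9. ⊥bis P4·P8 via (41.44,8.755): [(33.0252, 10.6215) (39.3988, 7.769) (39.7304, 7.9292) (45.8292, 18) (27.7267, 18)]  |A|=109.7414
10. ⊥bis P4·P9 via (32.65,13.85): [(33.184, 10.5505) (39.3988, 7.769) (39.7304, 7.9292) (45.8292, 18) (31.9784, 18)]  |A|=93.5073
11. canonical 5-gon: [(33.184, 10.5505) (39.3988, 7.769) (39.7304, 7.9292) (45.8292, 18) (31.9784, 18)]
12. shoelace: 93.5073

Area of P4's cell: 93.5073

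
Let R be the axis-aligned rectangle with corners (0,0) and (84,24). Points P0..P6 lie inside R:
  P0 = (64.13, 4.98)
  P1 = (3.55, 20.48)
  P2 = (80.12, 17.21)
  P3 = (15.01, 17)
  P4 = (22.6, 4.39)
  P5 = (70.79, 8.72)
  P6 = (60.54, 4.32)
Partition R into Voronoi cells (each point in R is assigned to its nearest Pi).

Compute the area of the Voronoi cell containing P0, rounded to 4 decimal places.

1. box [0,84]×[0,24]: [(0, 0) (84, 0) (84, 24) (0, 24)]
2. ⊥bis P0·P1 via (33.84,12.73): [(30.5829, 0) (84, 0) (84, 24) (36.7235, 24)]  |A|=1208.3227
3. ⊥bis P0·P2 via (72.125,11.095): [(30.5829, 0) (80.611, 0) (62.2546, 24) (36.7235, 24)]  |A|=906.7101
4. ⊥bis P0·P3 via (39.57,10.99): [(36.8807, 0) (80.611, 0) (62.2546, 24) (42.7536, 24)]  |A|=758.7757
5. ⊥bis P0·P4 via (43.365,4.685): [(43.4316, 0) (80.611, 0) (62.2546, 24) (43.0906, 24)]  |A|=676.1215
6. ⊥bis P0·P5 via (67.46,6.85): [(43.4316, 0) (71.3067, 0) (57.8292, 24) (43.0906, 24)]  |A|=511.3651
7. ⊥bis P0·P6 via (62.335,4.65): [(63.1899, 0) (71.3067, 0) (59.2392, 21.4891)]  |A|=87.2117
8. canonical 3-gon: [(63.1899, 0) (71.3067, 0) (59.2392, 21.4891)]
9. shoelace: 87.2117

Area of P0's cell: 87.2117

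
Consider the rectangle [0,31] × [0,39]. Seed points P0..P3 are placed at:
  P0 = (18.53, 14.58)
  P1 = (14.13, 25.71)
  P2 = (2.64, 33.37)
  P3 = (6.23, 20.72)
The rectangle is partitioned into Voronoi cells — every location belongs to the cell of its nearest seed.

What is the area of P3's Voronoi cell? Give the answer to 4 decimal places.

Area of P3's cell: 239.3173

1. box [0,31]×[0,39]: [(0, 0) (31, 0) (31, 39) (0, 39)]
2. ⊥bis P3·P0 via (12.38,17.65): [(0, 0) (3.5693, 0) (23.0376, 39) (0, 39)]  |A|=518.8363
3. ⊥bis P3·P1 via (10.18,23.215): [(0, 0) (3.5693, 0) (12.9605, 18.813) (0.2095, 39) (0, 39)]  |A|=288.4197
4. ⊥bis P3·P2 via (4.435,27.045): [(0, 25.7864) (0, 0) (3.5693, 0) (12.9605, 18.813) (7.2552, 27.8454)]  |A|=239.3173
5. canonical 5-gon: [(0, 25.7864) (0, 0) (3.5693, 0) (12.9605, 18.813) (7.2552, 27.8454)]
6. shoelace: 239.3173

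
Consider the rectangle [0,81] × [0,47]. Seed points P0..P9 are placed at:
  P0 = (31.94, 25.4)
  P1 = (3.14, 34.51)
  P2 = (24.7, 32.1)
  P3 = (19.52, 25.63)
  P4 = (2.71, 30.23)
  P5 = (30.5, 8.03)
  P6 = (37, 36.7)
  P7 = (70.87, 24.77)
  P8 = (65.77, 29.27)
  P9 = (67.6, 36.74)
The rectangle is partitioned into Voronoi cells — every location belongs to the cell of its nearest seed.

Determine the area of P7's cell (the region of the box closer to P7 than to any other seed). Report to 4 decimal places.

Area of P7's cell: 658.5832

1. box [0,81]×[0,47]: [(0, 0) (81, 0) (81, 47) (0, 47)]
2. ⊥bis P7·P0 via (51.405,25.085): [(50.9991, 0) (81, 0) (81, 47) (51.7596, 47)]  |A|=1392.1705
3. ⊥bis P7·P1 via (37.005,29.64): [(50.9991, 0) (81, 0) (81, 47) (51.7596, 47)]  |A|=1392.1705
4. ⊥bis P7·P2 via (47.785,28.435): [(50.9991, 0) (81, 0) (81, 47) (51.7596, 47)]  |A|=1392.1705
5. ⊥bis P7·P3 via (45.195,25.2): [(50.9991, 0) (81, 0) (81, 47) (51.7596, 47)]  |A|=1392.1705
6. ⊥bis P7·P4 via (36.79,27.5): [(50.9991, 0) (81, 0) (81, 47) (51.7596, 47)]  |A|=1392.1705
7. ⊥bis P7·P5 via (50.685,16.4): [(51.2427, 15.0551) (57.4855, 0) (81, 0) (81, 47) (51.7596, 47)]  |A|=1343.3436
8. ⊥bis P7·P6 via (53.935,30.735): [(51.379, 23.4784) (51.2427, 15.0551) (57.4855, 0) (81, 0) (81, 47) (59.664, 47)]  |A|=1250.3818
9. ⊥bis P7·P8 via (68.32,27.02): [(53.3272, 10.0281) (57.4855, 0) (81, 0) (81, 41.3907)]  |A|=690.6016
10. ⊥bis P7·P9 via (69.235,30.755): [(72.3717, 31.6119) (53.3272, 10.0281) (57.4855, 0) (81, 0) (81, 33.969)]  |A|=658.5832
11. canonical 5-gon: [(72.3717, 31.6119) (53.3272, 10.0281) (57.4855, 0) (81, 0) (81, 33.969)]
12. shoelace: 658.5832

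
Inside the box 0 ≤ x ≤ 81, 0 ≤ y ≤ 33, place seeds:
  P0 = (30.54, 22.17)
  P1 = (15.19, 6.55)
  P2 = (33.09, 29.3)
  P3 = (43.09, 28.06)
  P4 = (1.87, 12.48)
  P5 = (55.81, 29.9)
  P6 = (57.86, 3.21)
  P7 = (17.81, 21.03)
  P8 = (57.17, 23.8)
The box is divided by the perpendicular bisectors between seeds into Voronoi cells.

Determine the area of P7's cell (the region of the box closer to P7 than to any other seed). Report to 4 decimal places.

Area of P7's cell: 340.3938

1. box [0,81]×[0,33]: [(0, 0) (81, 0) (81, 33) (0, 33)]
2. ⊥bis P7·P0 via (24.175,21.6): [(0, 0) (26.1093, 0) (23.1541, 33) (0, 33)]  |A|=812.8466
3. ⊥bis P7·P1 via (16.5,13.79): [(0, 16.7755) (25.0123, 12.2498) (23.1541, 33) (0, 33)]  |A|=443.1327
4. ⊥bis P7·P2 via (25.45,25.165): [(0, 16.7755) (25.0123, 12.2498) (23.5397, 28.6946) (21.2095, 33) (0, 33)]  |A|=438.9464
5. ⊥bis P7·P3 via (30.45,24.545): [(0, 16.7755) (25.0123, 12.2498) (23.5397, 28.6946) (21.2095, 33) (0, 33)]  |A|=438.9464
6. ⊥bis P7·P4 via (9.84,16.755): [(10.8855, 14.8059) (25.0123, 12.2498) (23.5397, 28.6946) (21.2095, 33) (1.1264, 33)]  |A|=340.3938
7. ⊥bis P7·P5 via (36.81,25.465): [(10.8855, 14.8059) (25.0123, 12.2498) (23.5397, 28.6946) (21.2095, 33) (1.1264, 33)]  |A|=340.3938
8. ⊥bis P7·P6 via (37.835,12.12): [(10.8855, 14.8059) (25.0123, 12.2498) (23.5397, 28.6946) (21.2095, 33) (1.1264, 33)]  |A|=340.3938
9. ⊥bis P7·P8 via (37.49,22.415): [(10.8855, 14.8059) (25.0123, 12.2498) (23.5397, 28.6946) (21.2095, 33) (1.1264, 33)]  |A|=340.3938
10. canonical 5-gon: [(10.8855, 14.8059) (25.0123, 12.2498) (23.5397, 28.6946) (21.2095, 33) (1.1264, 33)]
11. shoelace: 340.3938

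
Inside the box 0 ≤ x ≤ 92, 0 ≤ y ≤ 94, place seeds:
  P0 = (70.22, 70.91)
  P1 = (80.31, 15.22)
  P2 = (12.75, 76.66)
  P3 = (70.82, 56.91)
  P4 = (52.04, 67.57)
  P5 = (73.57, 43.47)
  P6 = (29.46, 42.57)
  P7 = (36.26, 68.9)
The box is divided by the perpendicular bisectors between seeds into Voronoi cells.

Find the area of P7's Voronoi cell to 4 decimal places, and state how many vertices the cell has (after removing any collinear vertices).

1. box [0,92]×[0,94]: [(0, 0) (92, 0) (92, 94) (0, 94)]
2. ⊥bis P7·P0 via (53.24,69.905): [(0, 0) (57.3775, 0) (51.8139, 94) (0, 94)]  |A|=5131.9944
3. ⊥bis P7·P1 via (58.285,42.06): [(0, 0) (7.03, 0) (55.0454, 39.4016) (51.8139, 94) (0, 94)]  |A|=4140.1099
4. ⊥bis P7·P2 via (24.505,72.78): [(0.4823, 0) (7.03, 0) (55.0454, 39.4016) (51.8139, 94) (31.5091, 94)]  |A|=2636.5107
5. ⊥bis P7·P3 via (53.54,62.905): [(0.4823, 0) (7.03, 0) (41.5414, 28.3201) (53.6377, 63.1865) (51.8139, 94) (31.5091, 94)]  |A|=2468.1145
6. ⊥bis P7·P4 via (44.15,68.235): [(0.4823, 0) (7.03, 0) (40.7297, 27.654) (46.3216, 94) (31.5091, 94)]  |A|=2044.5249
7. ⊥bis P7·P5 via (54.915,56.185): [(0.4823, 0) (7.03, 0) (28.7915, 17.8575) (41.472, 36.462) (46.3216, 94) (31.5091, 94)]  |A|=1995.586
8. ⊥bis P7·P6 via (32.86,55.735): [(19.9771, 59.0621) (42.8784, 53.1476) (46.3216, 94) (31.5091, 94)]  |A|=736.7251
9. canonical 4-gon: [(19.9771, 59.0621) (42.8784, 53.1476) (46.3216, 94) (31.5091, 94)]
10. shoelace: 736.7251

Area of P7's cell: 736.7251 (4 vertices)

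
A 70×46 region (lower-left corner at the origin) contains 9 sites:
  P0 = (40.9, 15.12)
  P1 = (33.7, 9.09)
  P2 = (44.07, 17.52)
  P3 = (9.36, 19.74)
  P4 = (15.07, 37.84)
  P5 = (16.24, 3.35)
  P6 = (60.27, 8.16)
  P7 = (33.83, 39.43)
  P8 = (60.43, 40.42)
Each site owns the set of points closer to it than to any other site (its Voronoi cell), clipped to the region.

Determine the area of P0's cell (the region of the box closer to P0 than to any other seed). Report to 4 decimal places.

Area of P0's cell: 182.5110

1. box [0,70]×[0,46]: [(0, 0) (70, 0) (70, 46) (0, 46)]
2. ⊥bis P0·P1 via (37.3,12.105): [(47.4379, 0) (70, 0) (70, 46) (8.9129, 46)]  |A|=1923.9299
3. ⊥bis P0·P2 via (42.485,16.32): [(47.4379, 0) (54.8408, 0) (20.0143, 46) (8.9129, 46)]  |A|=425.5989
4. ⊥bis P0·P3 via (25.13,17.43): [(26.2778, 25.2658) (47.4379, 0) (54.8408, 0) (27.8072, 35.7069)]  |A|=261.9556
5. ⊥bis P0·P4 via (27.985,26.48): [(26.5896, 24.8936) (47.4379, 0) (54.8408, 0) (31.6437, 30.6395)]  |A|=236.2154
6. ⊥bis P0·P5 via (28.57,9.235): [(26.5896, 24.8936) (47.4379, 0) (54.8408, 0) (31.6437, 30.6395)]  |A|=236.2154
7. ⊥bis P0·P6 via (50.585,11.64): [(26.5896, 24.8936) (46.7134, 0.8651) (49.1184, 7.5584) (31.6437, 30.6395)]  |A|=204.7733
8. ⊥bis P0·P7 via (37.365,27.275): [(27.0963, 24.2886) (46.7134, 0.8651) (49.1184, 7.5584) (34.7637, 26.5185)]  |A|=182.511
9. ⊥bis P0·P8 via (50.665,27.77): [(27.0963, 24.2886) (46.7134, 0.8651) (49.1184, 7.5584) (34.7637, 26.5185)]  |A|=182.511
10. canonical 4-gon: [(27.0963, 24.2886) (46.7134, 0.8651) (49.1184, 7.5584) (34.7637, 26.5185)]
11. shoelace: 182.511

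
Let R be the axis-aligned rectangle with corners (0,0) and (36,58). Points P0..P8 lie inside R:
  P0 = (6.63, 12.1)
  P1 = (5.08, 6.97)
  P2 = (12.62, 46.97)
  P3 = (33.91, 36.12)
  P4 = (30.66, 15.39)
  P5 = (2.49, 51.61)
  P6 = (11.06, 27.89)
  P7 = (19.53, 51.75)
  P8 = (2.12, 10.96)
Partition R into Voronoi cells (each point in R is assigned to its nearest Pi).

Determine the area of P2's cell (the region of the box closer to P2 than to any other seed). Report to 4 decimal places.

Area of P2's cell: 209.9516

1. box [0,36]×[0,58]: [(0, 0) (36, 0) (36, 58) (0, 58)]
2. ⊥bis P2·P0 via (9.625,29.535): [(0, 31.1884) (36, 25.0043) (36, 58) (0, 58)]  |A|=1076.5319
3. ⊥bis P2·P1 via (8.85,26.97): [(0, 31.1884) (36, 25.0043) (36, 58) (0, 58)]  |A|=1076.5319
4. ⊥bis P2·P3 via (23.265,41.545): [(0, 31.1884) (16.5391, 28.3473) (31.6509, 58) (0, 58)]  |A|=690.9876
5. ⊥bis P2·P4 via (21.64,31.18): [(0, 31.1884) (16.5391, 28.3473) (31.6509, 58) (0, 58)]  |A|=690.9876
6. ⊥bis P2·P5 via (7.555,49.29): [(0, 32.796) (0, 31.1884) (16.5391, 28.3473) (31.6509, 58) (11.5446, 58)]  |A|=545.5028
7. ⊥bis P2·P6 via (11.84,37.43): [(2.4734, 38.1958) (20.7948, 36.6979) (31.6509, 58) (11.5446, 58)]  |A|=402.3686
8. ⊥bis P2·P7 via (16.075,49.36): [(10.9684, 56.7421) (2.4734, 38.1958) (20.7948, 36.6979) (22.5082, 40.0601)]  |A|=209.9516
9. ⊥bis P2·P8 via (7.37,28.965): [(10.9684, 56.7421) (2.4734, 38.1958) (20.7948, 36.6979) (22.5082, 40.0601)]  |A|=209.9516
10. canonical 4-gon: [(10.9684, 56.7421) (2.4734, 38.1958) (20.7948, 36.6979) (22.5082, 40.0601)]
11. shoelace: 209.9516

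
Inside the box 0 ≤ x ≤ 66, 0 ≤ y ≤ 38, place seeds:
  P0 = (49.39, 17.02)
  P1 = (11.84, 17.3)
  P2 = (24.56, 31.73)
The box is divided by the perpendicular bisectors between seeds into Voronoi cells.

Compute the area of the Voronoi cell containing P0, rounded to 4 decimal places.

1. box [0,66]×[0,38]: [(0, 0) (66, 0) (66, 38) (0, 38)]
2. ⊥bis P0·P1 via (30.615,17.16): [(30.487, 0) (66, 0) (66, 38) (30.7704, 38)]  |A|=1344.1086
3. ⊥bis P0·P2 via (36.975,24.375): [(30.5884, 13.5947) (30.487, 0) (66, 0) (66, 38) (45.0468, 38)]  |A|=1169.8979
4. canonical 5-gon: [(30.5884, 13.5947) (30.487, 0) (66, 0) (66, 38) (45.0468, 38)]
5. shoelace: 1169.8979

Area of P0's cell: 1169.8979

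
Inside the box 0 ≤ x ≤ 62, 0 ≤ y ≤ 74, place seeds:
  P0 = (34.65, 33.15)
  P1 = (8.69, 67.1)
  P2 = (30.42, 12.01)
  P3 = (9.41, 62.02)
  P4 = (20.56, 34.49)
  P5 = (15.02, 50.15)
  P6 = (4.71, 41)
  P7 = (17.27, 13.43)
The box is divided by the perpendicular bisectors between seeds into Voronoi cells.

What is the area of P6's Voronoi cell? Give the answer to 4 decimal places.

1. box [0,62]×[0,74]: [(0, 0) (62, 0) (62, 74) (0, 74)]
2. ⊥bis P6·P0 via (19.68,37.075): [(0, 0) (9.9593, 0) (29.3614, 74) (0, 74)]  |A|=1454.8648
3. ⊥bis P6·P1 via (6.7,54.05): [(0, 55.0717) (0, 0) (9.9593, 0) (23.4606, 51.4942)]  |A|=902.4289
4. ⊥bis P6·P2 via (17.565,26.505): [(0, 55.0717) (0, 10.9273) (16.7098, 25.7465) (23.4606, 51.4942)]  |A|=682.9238
5. ⊥bis P6·P3 via (7.06,51.51): [(0, 53.0886) (0, 10.9273) (16.7098, 25.7465) (22.5563, 48.0451)]  |A|=618.4818
6. ⊥bis P6·P4 via (12.635,37.745): [(17.3442, 49.2105) (0, 53.0886) (0, 10.9273) (2.5487, 13.1877)]  |A|=394.8099
7. ⊥bis P6·P5 via (9.865,45.575): [(13.9572, 40.9641) (3.9882, 52.1968) (0, 53.0886) (0, 10.9273) (2.5487, 13.1877)]  |A|=334.6829
8. ⊥bis P6·P7 via (10.99,27.215): [(7.6932, 25.7131) (13.9572, 40.9641) (3.9882, 52.1968) (0, 53.0886) (0, 22.2083)]  |A|=281.1422
9. canonical 5-gon: [(7.6932, 25.7131) (13.9572, 40.9641) (3.9882, 52.1968) (0, 53.0886) (0, 22.2083)]
10. shoelace: 281.1422

Area of P6's cell: 281.1422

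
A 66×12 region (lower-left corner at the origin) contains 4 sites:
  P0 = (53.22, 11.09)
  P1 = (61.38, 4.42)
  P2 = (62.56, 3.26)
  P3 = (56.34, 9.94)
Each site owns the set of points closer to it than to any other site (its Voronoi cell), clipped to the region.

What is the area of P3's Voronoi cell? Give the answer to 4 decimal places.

Area of P3's cell: 53.4216

1. box [0,66]×[0,12]: [(0, 0) (66, 0) (66, 12) (0, 12)]
2. ⊥bis P3·P0 via (54.78,10.515): [(50.9043, 0) (66, 0) (66, 12) (55.3274, 12)]  |A|=154.6102
3. ⊥bis P3·P1 via (58.86,7.18): [(50.9043, 0) (50.9962, 0) (64.139, 12) (55.3274, 12)]  |A|=53.4216
4. ⊥bis P3·P2 via (59.45,6.6): [(50.9043, 0) (50.9962, 0) (64.139, 12) (55.3274, 12)]  |A|=53.4216
5. canonical 4-gon: [(50.9043, 0) (50.9962, 0) (64.139, 12) (55.3274, 12)]
6. shoelace: 53.4216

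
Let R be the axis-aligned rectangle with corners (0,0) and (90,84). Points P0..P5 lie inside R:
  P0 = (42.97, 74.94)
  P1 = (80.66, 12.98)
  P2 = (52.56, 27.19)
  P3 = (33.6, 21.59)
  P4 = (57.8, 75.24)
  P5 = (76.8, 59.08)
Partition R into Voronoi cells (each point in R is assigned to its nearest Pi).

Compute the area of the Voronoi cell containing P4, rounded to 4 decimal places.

Area of P4's cell: 561.1617

1. box [0,90]×[0,84]: [(0, 0) (90, 0) (90, 84) (0, 84)]
2. ⊥bis P4·P0 via (50.385,75.09): [(51.904, 0) (90, 0) (90, 84) (50.2048, 84)]  |A|=3271.4315
3. ⊥bis P4·P1 via (69.23,44.11): [(51.146, 37.4701) (90, 51.7361) (90, 84) (50.2048, 84)]  |A|=1552.6242
4. ⊥bis P4·P2 via (55.18,51.215): [(50.8584, 51.6863) (80.9321, 48.4067) (90, 51.7361) (90, 84) (50.2048, 84)]  |A|=1339.3297
5. ⊥bis P4·P3 via (45.7,48.415): [(50.8584, 51.6863) (80.9321, 48.4067) (90, 51.7361) (90, 84) (50.2048, 84)]  |A|=1339.3297
6. ⊥bis P4·P5 via (67.3,67.16): [(50.8584, 51.6863) (53.8607, 51.3589) (81.6229, 84) (50.2048, 84)]  |A|=561.1617
7. canonical 4-gon: [(50.8584, 51.6863) (53.8607, 51.3589) (81.6229, 84) (50.2048, 84)]
8. shoelace: 561.1617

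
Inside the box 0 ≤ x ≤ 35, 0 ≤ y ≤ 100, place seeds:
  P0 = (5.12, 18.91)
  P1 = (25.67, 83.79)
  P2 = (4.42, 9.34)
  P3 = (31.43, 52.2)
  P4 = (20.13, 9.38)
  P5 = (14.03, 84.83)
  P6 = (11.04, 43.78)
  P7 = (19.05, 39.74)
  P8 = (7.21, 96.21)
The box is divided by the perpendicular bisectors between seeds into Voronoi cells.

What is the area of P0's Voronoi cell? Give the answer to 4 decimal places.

Area of P0's cell: 271.0071

1. box [0,35]×[0,100]: [(0, 0) (35, 0) (35, 100) (0, 100)]
2. ⊥bis P0·P1 via (15.395,51.35): [(0, 56.2262) (0, 0) (35, 0) (35, 45.1403)]  |A|=1773.9143
3. ⊥bis P0·P2 via (4.77,14.125): [(0, 56.2262) (0, 14.4739) (35, 11.9138) (35, 45.1403)]  |A|=1312.1291
4. ⊥bis P0·P3 via (18.275,35.555): [(0, 49.9982) (0, 14.4739) (35, 11.9138) (35, 22.3368)]  |A|=804.0775
5. ⊥bis P0·P4 via (12.625,14.145): [(23.5643, 31.3747) (0, 49.9982) (0, 14.4739) (12.2643, 13.5768)]  |A|=532.7607
6. ⊥bis P0·P5 via (9.575,51.87): [(23.5643, 31.3747) (0, 49.9982) (0, 14.4739) (12.2643, 13.5768)]  |A|=532.7607
7. ⊥bis P0·P6 via (8.08,31.345): [(21.515, 28.147) (0, 33.2683) (0, 14.4739) (12.2643, 13.5768)]  |A|=295.6764
8. ⊥bis P0·P7 via (12.085,29.325): [(19.2294, 24.5472) (9.6085, 30.9812) (0, 33.2683) (0, 14.4739) (12.2643, 13.5768)]  |A|=271.0071
9. ⊥bis P0·P8 via (6.165,57.56): [(19.2294, 24.5472) (9.6085, 30.9812) (0, 33.2683) (0, 14.4739) (12.2643, 13.5768)]  |A|=271.0071
10. canonical 5-gon: [(19.2294, 24.5472) (9.6085, 30.9812) (0, 33.2683) (0, 14.4739) (12.2643, 13.5768)]
11. shoelace: 271.0071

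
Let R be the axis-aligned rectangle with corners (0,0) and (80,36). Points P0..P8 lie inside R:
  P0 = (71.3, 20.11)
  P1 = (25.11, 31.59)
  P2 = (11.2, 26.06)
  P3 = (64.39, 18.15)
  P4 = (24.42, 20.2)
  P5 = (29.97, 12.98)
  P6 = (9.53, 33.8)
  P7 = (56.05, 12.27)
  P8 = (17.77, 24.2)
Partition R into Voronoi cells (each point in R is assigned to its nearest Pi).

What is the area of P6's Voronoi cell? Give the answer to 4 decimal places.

1. box [0,80]×[0,36]: [(0, 0) (80, 0) (80, 36) (0, 36)]
2. ⊥bis P6·P0 via (40.415,26.955): [(0, 0) (34.441, 0) (42.4196, 36) (0, 36)]  |A|=1383.4914
3. ⊥bis P6·P1 via (17.32,32.695): [(0, 0) (12.6823, 0) (17.7888, 36) (0, 36)]  |A|=548.4793
4. ⊥bis P6·P2 via (10.365,29.93): [(0, 27.6936) (17.135, 31.3907) (17.7888, 36) (0, 36)]  |A|=112.1617
5. ⊥bis P6·P3 via (36.96,25.975): [(0, 27.6936) (17.135, 31.3907) (17.7888, 36) (0, 36)]  |A|=112.1617
6. ⊥bis P6·P4 via (16.975,27): [(0, 27.6936) (17.135, 31.3907) (17.7888, 36) (0, 36)]  |A|=112.1617
7. ⊥bis P6·P5 via (19.75,23.39): [(0, 27.6936) (17.135, 31.3907) (17.7888, 36) (0, 36)]  |A|=112.1617
8. ⊥bis P6·P7 via (32.79,23.035): [(0, 27.6936) (17.135, 31.3907) (17.7888, 36) (0, 36)]  |A|=112.1617
9. ⊥bis P6·P8 via (13.65,29): [(0, 27.6936) (16.2003, 31.189) (17.232, 32.0745) (17.7888, 36) (0, 36)]  |A|=111.8519
10. canonical 5-gon: [(0, 27.6936) (16.2003, 31.189) (17.232, 32.0745) (17.7888, 36) (0, 36)]
11. shoelace: 111.8519

Area of P6's cell: 111.8519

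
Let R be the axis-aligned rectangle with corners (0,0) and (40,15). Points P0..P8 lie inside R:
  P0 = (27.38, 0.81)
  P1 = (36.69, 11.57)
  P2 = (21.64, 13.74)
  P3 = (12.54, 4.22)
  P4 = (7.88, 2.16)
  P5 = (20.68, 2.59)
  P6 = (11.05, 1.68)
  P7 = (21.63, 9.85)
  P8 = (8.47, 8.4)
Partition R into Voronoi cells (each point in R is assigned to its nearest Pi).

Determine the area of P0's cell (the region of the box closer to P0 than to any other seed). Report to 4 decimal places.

1. box [0,40]×[0,15]: [(0, 0) (40, 0) (40, 15) (0, 15)]
2. ⊥bis P0·P1 via (32.035,6.19): [(0, 0) (39.1891, 0) (21.8529, 15) (0, 15)]  |A|=457.8146
3. ⊥bis P0·P2 via (24.51,7.275): [(8.1222, 0) (39.1891, 0) (28.6546, 9.1149)]  |A|=141.5854
4. ⊥bis P0·P3 via (19.96,2.515): [(20.6612, 5.5664) (19.3821, 0) (39.1891, 0) (28.6546, 9.1149)]  |A|=110.247
5. ⊥bis P0·P4 via (17.63,1.485): [(20.6612, 5.5664) (19.3821, 0) (39.1891, 0) (28.6546, 9.1149)]  |A|=110.247
6. ⊥bis P0·P5 via (24.03,1.7): [(25.645, 7.7788) (23.5784, 0) (39.1891, 0) (28.6546, 9.1149)]  |A|=81.47
7. ⊥bis P0·P6 via (19.215,1.245): [(25.645, 7.7788) (23.5784, 0) (39.1891, 0) (28.6546, 9.1149)]  |A|=81.47
8. ⊥bis P0·P7 via (24.505,5.33): [(25.0939, 5.7046) (23.5784, 0) (39.1891, 0) (29.4176, 8.4547)]  |A|=76.2404
9. ⊥bis P0·P8 via (17.925,4.605): [(25.0939, 5.7046) (23.5784, 0) (39.1891, 0) (29.4176, 8.4547)]  |A|=76.2404
10. canonical 4-gon: [(25.0939, 5.7046) (23.5784, 0) (39.1891, 0) (29.4176, 8.4547)]
11. shoelace: 76.2404

Area of P0's cell: 76.2404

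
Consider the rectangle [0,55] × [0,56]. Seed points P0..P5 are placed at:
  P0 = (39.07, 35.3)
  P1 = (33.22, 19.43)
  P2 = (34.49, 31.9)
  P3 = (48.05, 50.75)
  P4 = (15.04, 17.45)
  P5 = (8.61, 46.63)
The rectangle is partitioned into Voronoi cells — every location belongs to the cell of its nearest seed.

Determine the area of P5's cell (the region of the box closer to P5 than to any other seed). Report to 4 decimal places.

1. box [0,55]×[0,56]: [(0, 0) (55, 0) (55, 56) (0, 56)]
2. ⊥bis P5·P0 via (23.84,40.965): [(0, 0) (8.6025, 0) (29.4325, 56) (0, 56)]  |A|=1064.9798
3. ⊥bis P5·P1 via (20.915,33.03): [(0, 14.1065) (20.875, 32.9938) (29.4325, 56) (0, 56)]  |A|=775.8276
4. ⊥bis P5·P2 via (21.55,39.265): [(0, 14.1065) (14.9077, 27.5947) (26.3344, 47.6709) (29.4325, 56) (0, 56)]  |A|=746.7738
5. ⊥bis P5·P3 via (28.33,48.69): [(0, 14.1065) (14.9077, 27.5947) (26.3344, 47.6709) (27.9755, 52.0832) (27.5664, 56) (0, 56)]  |A|=743.1192
6. ⊥bis P5·P4 via (11.825,32.04): [(0, 29.4343) (18.2427, 33.4542) (26.3344, 47.6709) (27.9755, 52.0832) (27.5664, 56) (0, 56)]  |A|=582.1255
7. canonical 6-gon: [(0, 29.4343) (18.2427, 33.4542) (26.3344, 47.6709) (27.9755, 52.0832) (27.5664, 56) (0, 56)]
8. shoelace: 582.1255

Area of P5's cell: 582.1255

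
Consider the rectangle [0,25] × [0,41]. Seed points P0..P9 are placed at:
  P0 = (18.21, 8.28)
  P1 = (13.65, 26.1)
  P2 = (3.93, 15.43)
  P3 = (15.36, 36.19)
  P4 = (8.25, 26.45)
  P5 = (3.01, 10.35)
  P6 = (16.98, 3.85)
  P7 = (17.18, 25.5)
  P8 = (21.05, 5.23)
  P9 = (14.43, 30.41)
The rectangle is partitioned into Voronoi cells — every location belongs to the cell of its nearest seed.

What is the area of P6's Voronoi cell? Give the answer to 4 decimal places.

1. box [0,25]×[0,41]: [(0, 0) (25, 0) (25, 41) (0, 41)]
2. ⊥bis P6·P0 via (17.595,6.065): [(0, 10.9503) (0, 0) (25, 0) (25, 4.009)]  |A|=186.991
3. ⊥bis P6·P1 via (15.315,14.975): [(0, 10.9503) (0, 0) (25, 0) (25, 4.009)]  |A|=186.991
4. ⊥bis P6·P2 via (10.455,9.64): [(9.3212, 8.3622) (1.9009, 0) (25, 0) (25, 4.009)]  |A|=128.0083
5. ⊥bis P6·P3 via (16.17,20.02): [(9.3212, 8.3622) (1.9009, 0) (25, 0) (25, 4.009)]  |A|=128.0083
6. ⊥bis P6·P4 via (12.615,15.15): [(9.3212, 8.3622) (1.9009, 0) (25, 0) (25, 4.009)]  |A|=128.0083
7. ⊥bis P6·P5 via (9.995,7.1): [(10.438, 8.0522) (6.6915, 0) (25, 0) (25, 4.009)]  |A|=102.9008
8. ⊥bis P6·P7 via (17.08,14.675): [(10.438, 8.0522) (6.6915, 0) (25, 0) (25, 4.009)]  |A|=102.9008
9. ⊥bis P6·P8 via (19.015,4.54): [(18.5918, 5.7882) (10.438, 8.0522) (6.6915, 0) (20.5544, 0)]  |A|=77.1893
10. ⊥bis P6·P9 via (15.705,17.13): [(18.5918, 5.7882) (10.438, 8.0522) (6.6915, 0) (20.5544, 0)]  |A|=77.1893
11. canonical 4-gon: [(18.5918, 5.7882) (10.438, 8.0522) (6.6915, 0) (20.5544, 0)]
12. shoelace: 77.1893

Area of P6's cell: 77.1893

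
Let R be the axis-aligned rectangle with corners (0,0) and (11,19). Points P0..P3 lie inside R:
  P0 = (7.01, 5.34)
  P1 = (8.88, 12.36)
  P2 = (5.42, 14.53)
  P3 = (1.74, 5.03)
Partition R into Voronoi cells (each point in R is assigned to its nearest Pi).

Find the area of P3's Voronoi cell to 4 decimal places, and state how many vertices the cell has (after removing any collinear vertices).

Area of P3's cell: 45.3850 (4 vertices)

1. box [0,11]×[0,19]: [(0, 0) (11, 0) (11, 19) (0, 19)]
2. ⊥bis P3·P0 via (4.375,5.185): [(0, 0) (4.68, 0) (3.5624, 19) (0, 19)]  |A|=78.3024
3. ⊥bis P3·P1 via (5.31,8.695): [(0, 13.8674) (0, 0) (4.68, 0) (4.0991, 9.8745)]  |A|=51.5284
4. ⊥bis P3·P2 via (3.58,9.78): [(0, 11.1668) (0, 0) (4.68, 0) (4.1169, 9.572)]  |A|=45.385
5. canonical 4-gon: [(0, 11.1668) (0, 0) (4.68, 0) (4.1169, 9.572)]
6. shoelace: 45.385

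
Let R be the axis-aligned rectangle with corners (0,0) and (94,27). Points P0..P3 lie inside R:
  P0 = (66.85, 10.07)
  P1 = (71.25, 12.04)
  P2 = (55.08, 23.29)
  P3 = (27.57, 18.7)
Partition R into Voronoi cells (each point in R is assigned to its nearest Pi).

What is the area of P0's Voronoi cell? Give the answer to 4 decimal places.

Area of P0's cell: 319.4131

1. box [0,94]×[0,27]: [(0, 0) (94, 0) (94, 27) (0, 27)]
2. ⊥bis P0·P1 via (69.05,11.055): [(0, 0) (73.9996, 0) (61.911, 27) (0, 27)]  |A|=1834.7933
3. ⊥bis P0·P2 via (60.965,16.68): [(42.2301, 0) (73.9996, 0) (64.945, 20.2235)]  |A|=321.2451
4. ⊥bis P0·P3 via (47.21,14.385): [(44.492, 2.0138) (44.0495, 0) (73.9996, 0) (64.945, 20.2235)]  |A|=319.4131
5. canonical 4-gon: [(44.492, 2.0138) (44.0495, 0) (73.9996, 0) (64.945, 20.2235)]
6. shoelace: 319.4131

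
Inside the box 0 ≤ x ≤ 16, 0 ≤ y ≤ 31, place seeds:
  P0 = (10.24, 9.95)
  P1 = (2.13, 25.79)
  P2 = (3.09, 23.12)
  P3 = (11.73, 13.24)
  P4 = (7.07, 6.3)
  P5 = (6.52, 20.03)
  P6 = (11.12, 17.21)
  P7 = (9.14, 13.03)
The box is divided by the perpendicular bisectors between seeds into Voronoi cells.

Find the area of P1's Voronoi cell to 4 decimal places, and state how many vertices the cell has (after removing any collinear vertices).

1. box [0,16]×[0,31]: [(0, 0) (16, 0) (16, 31) (0, 31)]
2. ⊥bis P1·P0 via (6.185,17.87): [(0, 14.7033) (16, 22.8952) (16, 31) (0, 31)]  |A|=195.2117
3. ⊥bis P1·P2 via (2.61,24.455): [(0, 23.5166) (16, 29.2694) (16, 31) (0, 31)]  |A|=73.7124
4. ⊥bis P1·P3 via (6.93,19.515): [(0, 23.5166) (16, 29.2694) (16, 31) (0, 31)]  |A|=73.7124
5. ⊥bis P1·P4 via (4.6,16.045): [(0, 23.5166) (16, 29.2694) (16, 31) (0, 31)]  |A|=73.7124
6. ⊥bis P1·P5 via (4.325,22.91): [(0, 23.5166) (9.6941, 27.0021) (14.9397, 31) (0, 31)]  |A|=66.1363
7. ⊥bis P1·P6 via (6.625,21.5): [(0, 23.5166) (9.6941, 27.0021) (14.9397, 31) (0, 31)]  |A|=66.1363
8. ⊥bis P1·P7 via (5.635,19.41): [(0, 23.5166) (9.6941, 27.0021) (14.9397, 31) (0, 31)]  |A|=66.1363
9. canonical 4-gon: [(0, 23.5166) (9.6941, 27.0021) (14.9397, 31) (0, 31)]
10. shoelace: 66.1363

Area of P1's cell: 66.1363 (4 vertices)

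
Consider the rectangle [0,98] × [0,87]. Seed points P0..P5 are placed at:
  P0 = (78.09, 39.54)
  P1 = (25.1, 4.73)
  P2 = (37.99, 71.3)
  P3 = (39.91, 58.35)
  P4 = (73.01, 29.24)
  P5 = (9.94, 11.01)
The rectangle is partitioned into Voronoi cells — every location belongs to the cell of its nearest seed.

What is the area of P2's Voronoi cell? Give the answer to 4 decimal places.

1. box [0,98]×[0,87]: [(0, 0) (98, 0) (98, 87) (0, 87)]
2. ⊥bis P2·P0 via (58.04,55.42): [(0, 0) (14.1463, 0) (83.052, 87) (0, 87)]  |A|=4228.1236
3. ⊥bis P2·P1 via (31.545,38.015): [(0, 44.1231) (42.5649, 35.8812) (83.052, 87) (0, 87)]  |A|=3035.2842
4. ⊥bis P2·P3 via (38.95,64.825): [(0, 59.0502) (69.02, 69.2833) (83.052, 87) (0, 87)]  |A|=1700.2537
5. ⊥bis P2·P4 via (55.5,50.27): [(0, 59.0502) (69.02, 69.2833) (83.052, 87) (0, 87)]  |A|=1700.2537
6. ⊥bis P2·P5 via (23.965,41.155): [(0, 59.0502) (69.02, 69.2833) (83.052, 87) (0, 87)]  |A|=1700.2537
7. canonical 4-gon: [(0, 59.0502) (69.02, 69.2833) (83.052, 87) (0, 87)]
8. shoelace: 1700.2537

Area of P2's cell: 1700.2537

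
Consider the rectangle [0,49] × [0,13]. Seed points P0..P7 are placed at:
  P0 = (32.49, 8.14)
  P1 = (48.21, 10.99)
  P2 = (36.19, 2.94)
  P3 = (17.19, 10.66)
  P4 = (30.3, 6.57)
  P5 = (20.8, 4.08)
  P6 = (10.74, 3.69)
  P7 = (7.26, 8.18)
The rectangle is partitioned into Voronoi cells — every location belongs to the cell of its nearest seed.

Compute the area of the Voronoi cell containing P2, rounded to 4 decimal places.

1. box [0,49]×[0,13]: [(0, 0) (49, 0) (49, 13) (0, 13)]
2. ⊥bis P2·P0 via (34.34,5.54): [(26.5541, 0) (49, 0) (49, 13) (44.8243, 13)]  |A|=173.0405
3. ⊥bis P2·P1 via (42.2,6.965): [(40.3096, 9.7876) (26.5541, 0) (46.8646, 0)]  |A|=99.3959
4. ⊥bis P2·P3 via (26.69,6.8): [(40.3096, 9.7876) (26.5541, 0) (46.8646, 0)]  |A|=99.3959
5. ⊥bis P2·P4 via (33.245,4.755): [(40.3096, 9.7876) (33.2514, 4.7654) (30.3145, 0) (46.8646, 0)]  |A|=90.4358
6. ⊥bis P2·P5 via (28.495,3.51): [(40.3096, 9.7876) (33.2514, 4.7654) (30.3145, 0) (46.8646, 0)]  |A|=90.4358
7. ⊥bis P2·P6 via (23.465,3.315): [(40.3096, 9.7876) (33.2514, 4.7654) (30.3145, 0) (46.8646, 0)]  |A|=90.4358
8. ⊥bis P2·P7 via (21.725,5.56): [(40.3096, 9.7876) (33.2514, 4.7654) (30.3145, 0) (46.8646, 0)]  |A|=90.4358
9. canonical 4-gon: [(40.3096, 9.7876) (33.2514, 4.7654) (30.3145, 0) (46.8646, 0)]
10. shoelace: 90.4358

Area of P2's cell: 90.4358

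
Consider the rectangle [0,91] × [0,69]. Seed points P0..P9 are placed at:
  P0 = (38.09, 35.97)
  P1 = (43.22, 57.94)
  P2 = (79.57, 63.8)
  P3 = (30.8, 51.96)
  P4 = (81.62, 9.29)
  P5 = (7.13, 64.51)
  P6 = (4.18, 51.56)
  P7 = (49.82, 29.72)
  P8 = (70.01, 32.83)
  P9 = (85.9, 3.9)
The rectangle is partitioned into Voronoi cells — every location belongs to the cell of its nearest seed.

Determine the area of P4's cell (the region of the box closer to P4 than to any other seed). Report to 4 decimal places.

1. box [0,91]×[0,69]: [(0, 0) (91, 0) (91, 69) (0, 69)]
2. ⊥bis P4·P0 via (59.855,22.63): [(45.9848, 0) (91, 0) (91, 69) (88.2757, 69)]  |A|=1647.0128
3. ⊥bis P4·P1 via (62.42,33.615): [(70.4937, 39.9877) (45.9848, 0) (91, 0) (91, 56.1735)]  |A|=1475.9813
4. ⊥bis P4·P2 via (80.595,36.545): [(68.0955, 36.0749) (45.9848, 0) (91, 0) (91, 36.9363)]  |A|=1234.9625
5. ⊥bis P4·P3 via (56.21,30.625): [(68.0955, 36.0749) (45.9848, 0) (91, 0) (91, 36.9363)]  |A|=1234.9625
6. ⊥bis P4·P5 via (44.375,36.9): [(68.0955, 36.0749) (45.9848, 0) (91, 0) (91, 36.9363)]  |A|=1234.9625
7. ⊥bis P4·P6 via (42.9,30.425): [(68.0955, 36.0749) (45.9848, 0) (91, 0) (91, 36.9363)]  |A|=1234.9625
8. ⊥bis P4·P7 via (65.72,19.505): [(76.5702, 36.3936) (53.189, 0) (91, 0) (91, 36.9363)]  |A|=954.5333
9. ⊥bis P4·P8 via (75.815,21.06): [(62.5, 14.493) (53.189, 0) (91, 0) (91, 28.5493)]  |A|=680.8249
10. ⊥bis P4·P9 via (83.76,6.595): [(62.5, 14.493) (53.189, 0) (75.4546, 0) (91, 12.344) (91, 28.5493)]  |A|=584.8787
11. canonical 5-gon: [(62.5, 14.493) (53.189, 0) (75.4546, 0) (91, 12.344) (91, 28.5493)]
12. shoelace: 584.8787

Area of P4's cell: 584.8787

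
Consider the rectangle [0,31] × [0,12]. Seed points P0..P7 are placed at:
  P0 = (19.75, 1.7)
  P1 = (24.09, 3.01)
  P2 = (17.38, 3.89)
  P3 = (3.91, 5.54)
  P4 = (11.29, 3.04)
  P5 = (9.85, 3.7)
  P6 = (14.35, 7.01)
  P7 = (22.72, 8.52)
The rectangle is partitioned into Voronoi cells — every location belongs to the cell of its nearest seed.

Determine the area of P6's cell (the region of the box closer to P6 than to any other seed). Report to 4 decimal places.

1. box [0,31]×[0,12]: [(0, 0) (31, 0) (31, 12) (0, 12)]
2. ⊥bis P6·P0 via (17.05,4.355): [(0, 0) (12.7676, 0) (24.5676, 12) (0, 12)]  |A|=224.011
3. ⊥bis P6·P1 via (19.22,5.01): [(0, 0) (12.7676, 0) (20.3143, 7.6746) (22.0906, 12) (0, 12)]  |A|=218.6541
4. ⊥bis P6·P2 via (15.865,5.45): [(0, 0) (10.2531, 0) (21.7464, 11.1617) (22.0906, 12) (0, 12)]  |A|=196.9585
5. ⊥bis P6·P3 via (9.13,6.275): [(10.0135, 0) (10.2531, 0) (21.7464, 11.1617) (22.0906, 12) (8.3239, 12)]  |A|=86.9339
6. ⊥bis P6·P4 via (12.82,5.025): [(8.8782, 8.0633) (14.2737, 3.9046) (21.7464, 11.1617) (22.0906, 12) (8.3239, 12)]  |A|=67.0745
7. ⊥bis P6·P5 via (12.1,5.355): [(8.5871, 10.1309) (11.7179, 5.8745) (14.2737, 3.9046) (21.7464, 11.1617) (22.0906, 12) (8.3239, 12)]  |A|=64.4574
8. ⊥bis P6·P7 via (18.535,7.765): [(8.5871, 10.1309) (11.7179, 5.8745) (14.2737, 3.9046) (18.4923, 8.0015) (17.771, 12) (8.3239, 12)]  |A|=55.0015
9. canonical 6-gon: [(8.5871, 10.1309) (11.7179, 5.8745) (14.2737, 3.9046) (18.4923, 8.0015) (17.771, 12) (8.3239, 12)]
10. shoelace: 55.0015

Area of P6's cell: 55.0015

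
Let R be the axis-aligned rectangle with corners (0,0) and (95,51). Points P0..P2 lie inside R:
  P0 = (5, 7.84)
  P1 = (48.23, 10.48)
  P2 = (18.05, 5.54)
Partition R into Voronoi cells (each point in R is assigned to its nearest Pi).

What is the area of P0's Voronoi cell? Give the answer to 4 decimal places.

1. box [0,95]×[0,51]: [(0, 0) (95, 0) (95, 51) (0, 51)]
2. ⊥bis P0·P1 via (26.615,9.16): [(0, 0) (27.1744, 0) (24.0599, 51) (0, 51)]  |A|=1306.474
3. ⊥bis P0·P2 via (11.525,6.69): [(0, 0) (10.3459, 0) (19.3344, 51) (0, 51)]  |A|=756.8488
4. canonical 4-gon: [(0, 0) (10.3459, 0) (19.3344, 51) (0, 51)]
5. shoelace: 756.8488

Area of P0's cell: 756.8488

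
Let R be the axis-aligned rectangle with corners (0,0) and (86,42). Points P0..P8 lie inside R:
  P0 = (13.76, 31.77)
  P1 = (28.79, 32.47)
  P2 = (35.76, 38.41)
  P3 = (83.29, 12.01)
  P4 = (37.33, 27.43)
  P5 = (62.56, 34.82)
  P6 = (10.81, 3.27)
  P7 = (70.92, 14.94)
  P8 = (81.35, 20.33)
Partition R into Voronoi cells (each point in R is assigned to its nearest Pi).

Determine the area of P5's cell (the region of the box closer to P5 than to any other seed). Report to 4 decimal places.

Area of P5's cell: 493.3031

1. box [0,86]×[0,42]: [(0, 0) (86, 0) (86, 42) (0, 42)]
2. ⊥bis P5·P0 via (38.16,33.295): [(40.2409, 0) (86, 0) (86, 42) (37.6159, 42)]  |A|=1977.0056
3. ⊥bis P5·P1 via (45.675,33.645): [(48.0163, 0) (86, 0) (86, 42) (45.0936, 42)]  |A|=1656.6923
4. ⊥bis P5·P2 via (49.16,36.615): [(46.7304, 18.478) (48.0163, 0) (86, 0) (86, 42) (49.8813, 42)]  |A|=1600.3834
5. ⊥bis P5·P3 via (72.925,23.415): [(46.7304, 18.478) (47.9654, 0.7314) (86, 35.2977) (86, 42) (49.8813, 42)]  |A|=915.2251
6. ⊥bis P5·P4 via (49.945,31.125): [(48.9017, 34.6869) (56.5597, 8.542) (86, 35.2977) (86, 42) (49.8813, 42)]  |A|=743.6957
7. ⊥bis P5·P6 via (36.685,19.045): [(48.9017, 34.6869) (56.5597, 8.542) (86, 35.2977) (86, 42) (49.8813, 42)]  |A|=743.6957
8. ⊥bis P5·P7 via (66.74,24.88): [(48.9017, 34.6869) (53.4154, 19.2767) (81.2519, 30.9826) (86, 35.2977) (86, 42) (49.8813, 42)]  |A|=575.8843
9. ⊥bis P5·P8 via (71.955,27.575): [(48.9017, 34.6869) (53.4154, 19.2767) (71.3821, 26.8321) (83.0789, 42) (49.8813, 42)]  |A|=493.3031
10. canonical 5-gon: [(48.9017, 34.6869) (53.4154, 19.2767) (71.3821, 26.8321) (83.0789, 42) (49.8813, 42)]
11. shoelace: 493.3031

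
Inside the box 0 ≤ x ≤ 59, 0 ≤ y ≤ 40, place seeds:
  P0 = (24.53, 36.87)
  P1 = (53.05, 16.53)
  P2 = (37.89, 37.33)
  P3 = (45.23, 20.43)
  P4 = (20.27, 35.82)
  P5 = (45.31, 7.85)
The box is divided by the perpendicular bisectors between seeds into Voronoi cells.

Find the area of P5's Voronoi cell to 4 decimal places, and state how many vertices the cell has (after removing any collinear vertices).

Area of P5's cell: 538.1273 (5 vertices)

1. box [0,59]×[0,40]: [(0, 0) (59, 0) (59, 40) (0, 40)]
2. ⊥bis P5·P0 via (34.92,22.36): [(3.6935, 0) (59, 0) (59, 39.6027)]  |A|=1095.1432
3. ⊥bis P5·P1 via (49.18,12.19): [(36.5034, 23.4938) (3.6935, 0) (59, 0) (59, 3.4335)]  |A|=688.3007
4. ⊥bis P5·P2 via (41.6,22.59): [(38.4157, 21.7885) (31.7946, 20.122) (3.6935, 0) (59, 0) (59, 3.4335)]  |A|=681.0618
5. ⊥bis P5·P3 via (45.27,14.14): [(46.981, 14.1509) (23.2449, 13.9999) (3.6935, 0) (59, 0) (59, 3.4335)]  |A|=576.6278
6. ⊥bis P5·P4 via (32.79,21.835): [(46.981, 14.1509) (24.0438, 14.005) (8.4, 0) (59, 0) (59, 3.4335)]  |A|=538.1273
7. canonical 5-gon: [(46.981, 14.1509) (24.0438, 14.005) (8.4, 0) (59, 0) (59, 3.4335)]
8. shoelace: 538.1273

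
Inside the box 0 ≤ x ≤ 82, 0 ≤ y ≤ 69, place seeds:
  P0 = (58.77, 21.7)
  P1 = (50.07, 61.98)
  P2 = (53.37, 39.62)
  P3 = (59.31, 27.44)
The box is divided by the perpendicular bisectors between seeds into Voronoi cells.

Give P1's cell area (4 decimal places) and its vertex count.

1. box [0,82]×[0,69]: [(0, 0) (82, 0) (82, 69) (0, 69)]
2. ⊥bis P1·P0 via (54.42,41.84): [(0, 30.0859) (82, 47.797) (82, 69) (0, 69)]  |A|=2464.8019
3. ⊥bis P1·P2 via (51.72,50.8): [(0, 43.1669) (82, 55.2689) (82, 69) (0, 69)]  |A|=1622.1331
4. ⊥bis P1·P3 via (54.69,44.71): [(0, 43.1669) (82, 55.2689) (82, 69) (0, 69)]  |A|=1622.1331
5. canonical 4-gon: [(0, 43.1669) (82, 55.2689) (82, 69) (0, 69)]
6. shoelace: 1622.1331

Area of P1's cell: 1622.1331 (4 vertices)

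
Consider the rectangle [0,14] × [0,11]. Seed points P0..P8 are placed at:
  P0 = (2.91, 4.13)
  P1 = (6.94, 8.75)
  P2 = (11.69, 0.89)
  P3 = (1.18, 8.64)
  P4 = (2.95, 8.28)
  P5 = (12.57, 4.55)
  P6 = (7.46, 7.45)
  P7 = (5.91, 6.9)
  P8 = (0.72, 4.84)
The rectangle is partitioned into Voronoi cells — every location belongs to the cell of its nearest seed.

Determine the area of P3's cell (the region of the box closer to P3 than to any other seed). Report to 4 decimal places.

Area of P3's cell: 9.1321

1. box [0,14]×[0,11]: [(0, 0) (14, 0) (14, 11) (0, 11)]
2. ⊥bis P3·P0 via (2.045,6.385): [(0, 5.6006) (14, 10.9708) (14, 11) (0, 11)]  |A|=38.0002
3. ⊥bis P3·P1 via (4.06,8.695): [(0, 5.6006) (4.0891, 7.1691) (4.016, 11) (0, 11)]  |A|=18.7319
4. ⊥bis P3·P2 via (6.435,4.765): [(0, 5.6006) (4.0891, 7.1691) (4.016, 11) (0, 11)]  |A|=18.7319
5. ⊥bis P3·P4 via (2.065,8.46): [(0, 5.6006) (1.6089, 6.2177) (2.5816, 11) (0, 11)]  |A|=10.5167
6. ⊥bis P3·P5 via (6.875,6.595): [(0, 5.6006) (1.6089, 6.2177) (2.5816, 11) (0, 11)]  |A|=10.5167
7. ⊥bis P3·P6 via (4.32,8.045): [(0, 5.6006) (1.6089, 6.2177) (2.5816, 11) (0, 11)]  |A|=10.5167
8. ⊥bis P3·P7 via (3.545,7.77): [(0, 5.6006) (1.6089, 6.2177) (2.5816, 11) (0, 11)]  |A|=10.5167
9. ⊥bis P3·P8 via (0.95,6.74): [(0, 6.855) (1.6968, 6.6496) (2.5816, 11) (0, 11)]  |A|=9.1321
10. canonical 4-gon: [(0, 6.855) (1.6968, 6.6496) (2.5816, 11) (0, 11)]
11. shoelace: 9.1321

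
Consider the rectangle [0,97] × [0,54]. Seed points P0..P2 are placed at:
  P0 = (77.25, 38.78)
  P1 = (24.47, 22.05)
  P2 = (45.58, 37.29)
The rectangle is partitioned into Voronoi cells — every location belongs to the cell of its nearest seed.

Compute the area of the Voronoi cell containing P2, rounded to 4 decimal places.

Area of P2's cell: 1349.0070

1. box [0,97]×[0,54]: [(0, 0) (97, 0) (97, 54) (0, 54)]
2. ⊥bis P2·P0 via (61.415,38.035): [(0, 0) (63.2045, 0) (60.6639, 54) (0, 54)]  |A|=3344.4452
3. ⊥bis P2·P1 via (35.025,29.67): [(56.4447, 0) (63.2045, 0) (60.6639, 54) (17.4604, 54)]  |A|=1349.007
4. canonical 4-gon: [(56.4447, 0) (63.2045, 0) (60.6639, 54) (17.4604, 54)]
5. shoelace: 1349.007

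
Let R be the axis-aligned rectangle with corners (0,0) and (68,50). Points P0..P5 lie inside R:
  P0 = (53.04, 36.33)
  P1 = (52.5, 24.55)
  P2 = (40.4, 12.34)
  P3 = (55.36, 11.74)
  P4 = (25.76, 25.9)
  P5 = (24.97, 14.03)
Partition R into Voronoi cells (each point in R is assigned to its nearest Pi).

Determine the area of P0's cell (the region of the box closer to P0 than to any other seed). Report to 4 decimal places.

1. box [0,68]×[0,50]: [(0, 0) (68, 0) (68, 50) (0, 50)]
2. ⊥bis P0·P1 via (52.77,30.44): [(0, 32.859) (68, 29.7419) (68, 50) (0, 50)]  |A|=1271.5711
3. ⊥bis P0·P2 via (46.72,24.335): [(0, 48.9511) (33.4524, 31.3255) (68, 29.7419) (68, 50) (0, 50)]  |A|=1002.4112
4. ⊥bis P0·P3 via (54.2,24.035): [(0, 48.9511) (33.4524, 31.3255) (68, 29.7419) (68, 50) (0, 50)]  |A|=1002.4112
5. ⊥bis P0·P4 via (39.4,31.115): [(39.4242, 31.0518) (68, 29.7419) (68, 50) (32.1797, 50)]  |A|=628.8125
6. ⊥bis P0·P5 via (39.005,25.18): [(39.4242, 31.0518) (68, 29.7419) (68, 50) (32.1797, 50)]  |A|=628.8125
7. canonical 4-gon: [(39.4242, 31.0518) (68, 29.7419) (68, 50) (32.1797, 50)]
8. shoelace: 628.8125

Area of P0's cell: 628.8125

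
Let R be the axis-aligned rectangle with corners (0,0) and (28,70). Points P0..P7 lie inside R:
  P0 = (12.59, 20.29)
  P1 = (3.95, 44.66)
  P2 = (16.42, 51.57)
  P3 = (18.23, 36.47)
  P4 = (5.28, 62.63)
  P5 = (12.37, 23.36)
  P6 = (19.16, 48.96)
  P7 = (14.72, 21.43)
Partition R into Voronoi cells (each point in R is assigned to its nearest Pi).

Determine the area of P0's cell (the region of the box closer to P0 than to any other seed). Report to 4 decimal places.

1. box [0,28]×[0,70]: [(0, 0) (28, 0) (28, 70) (0, 70)]
2. ⊥bis P0·P1 via (8.27,32.475): [(0, 29.543) (0, 0) (28, 0) (28, 39.47)]  |A|=966.1815
3. ⊥bis P0·P2 via (14.505,35.93): [(17.1141, 35.6105) (0, 29.543) (0, 0) (28, 0) (28, 34.2776)]  |A|=937.9199
4. ⊥bis P0·P3 via (15.41,28.38): [(5.9857, 31.6651) (0, 29.543) (0, 0) (28, 0) (28, 23.9914)]  |A|=795.8063
5. ⊥bis P0·P4 via (8.935,41.46): [(5.9857, 31.6651) (0, 29.543) (0, 0) (28, 0) (28, 23.9914)]  |A|=795.8063
6. ⊥bis P0·P5 via (12.48,21.825): [(0, 20.9307) (0, 0) (28, 0) (28, 22.9372)]  |A|=614.1499
7. ⊥bis P0·P6 via (15.875,34.625): [(0, 20.9307) (0, 0) (28, 0) (28, 22.9372)]  |A|=614.1499
8. ⊥bis P0·P7 via (13.655,20.86): [(13.1142, 21.8704) (0, 20.9307) (0, 0) (24.8195, 0)]  |A|=408.6513
9. canonical 4-gon: [(13.1142, 21.8704) (0, 20.9307) (0, 0) (24.8195, 0)]
10. shoelace: 408.6513

Area of P0's cell: 408.6513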